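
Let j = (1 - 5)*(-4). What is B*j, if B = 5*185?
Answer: 14800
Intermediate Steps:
B = 925
j = 16 (j = -4*(-4) = 16)
B*j = 925*16 = 14800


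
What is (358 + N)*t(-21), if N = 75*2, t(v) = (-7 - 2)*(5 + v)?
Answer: 73152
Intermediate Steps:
t(v) = -45 - 9*v (t(v) = -9*(5 + v) = -45 - 9*v)
N = 150
(358 + N)*t(-21) = (358 + 150)*(-45 - 9*(-21)) = 508*(-45 + 189) = 508*144 = 73152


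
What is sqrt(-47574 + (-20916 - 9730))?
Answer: 2*I*sqrt(19555) ≈ 279.68*I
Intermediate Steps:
sqrt(-47574 + (-20916 - 9730)) = sqrt(-47574 - 30646) = sqrt(-78220) = 2*I*sqrt(19555)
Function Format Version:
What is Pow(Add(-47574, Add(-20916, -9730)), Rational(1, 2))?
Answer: Mul(2, I, Pow(19555, Rational(1, 2))) ≈ Mul(279.68, I)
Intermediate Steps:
Pow(Add(-47574, Add(-20916, -9730)), Rational(1, 2)) = Pow(Add(-47574, -30646), Rational(1, 2)) = Pow(-78220, Rational(1, 2)) = Mul(2, I, Pow(19555, Rational(1, 2)))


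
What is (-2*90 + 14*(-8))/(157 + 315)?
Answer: -73/118 ≈ -0.61864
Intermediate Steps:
(-2*90 + 14*(-8))/(157 + 315) = (-180 - 112)/472 = -292*1/472 = -73/118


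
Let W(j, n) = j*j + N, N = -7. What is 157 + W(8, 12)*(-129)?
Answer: -7196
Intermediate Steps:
W(j, n) = -7 + j² (W(j, n) = j*j - 7 = j² - 7 = -7 + j²)
157 + W(8, 12)*(-129) = 157 + (-7 + 8²)*(-129) = 157 + (-7 + 64)*(-129) = 157 + 57*(-129) = 157 - 7353 = -7196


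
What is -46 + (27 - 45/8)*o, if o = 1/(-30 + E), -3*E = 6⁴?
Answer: -56729/1232 ≈ -46.046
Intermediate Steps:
E = -432 (E = -⅓*6⁴ = -⅓*1296 = -432)
o = -1/462 (o = 1/(-30 - 432) = 1/(-462) = -1/462 ≈ -0.0021645)
-46 + (27 - 45/8)*o = -46 + (27 - 45/8)*(-1/462) = -46 + (171/8)*(-1/462) = -46 - 57/1232 = -56729/1232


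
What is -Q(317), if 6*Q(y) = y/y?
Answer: -1/6 ≈ -0.16667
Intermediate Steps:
Q(y) = 1/6 (Q(y) = (y/y)/6 = (1/6)*1 = 1/6)
-Q(317) = -1*1/6 = -1/6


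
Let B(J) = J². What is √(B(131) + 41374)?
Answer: √58535 ≈ 241.94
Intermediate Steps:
√(B(131) + 41374) = √(131² + 41374) = √(17161 + 41374) = √58535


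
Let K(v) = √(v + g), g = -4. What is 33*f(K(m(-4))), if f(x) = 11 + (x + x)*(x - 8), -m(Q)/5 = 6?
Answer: -1881 - 528*I*√34 ≈ -1881.0 - 3078.7*I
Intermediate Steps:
m(Q) = -30 (m(Q) = -5*6 = -30)
K(v) = √(-4 + v) (K(v) = √(v - 4) = √(-4 + v))
f(x) = 11 + 2*x*(-8 + x) (f(x) = 11 + (2*x)*(-8 + x) = 11 + 2*x*(-8 + x))
33*f(K(m(-4))) = 33*(11 - 16*√(-4 - 30) + 2*(√(-4 - 30))²) = 33*(11 - 16*I*√34 + 2*(√(-34))²) = 33*(11 - 16*I*√34 + 2*(I*√34)²) = 33*(11 - 16*I*√34 + 2*(-34)) = 33*(11 - 16*I*√34 - 68) = 33*(-57 - 16*I*√34) = -1881 - 528*I*√34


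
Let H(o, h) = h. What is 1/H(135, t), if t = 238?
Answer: 1/238 ≈ 0.0042017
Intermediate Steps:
1/H(135, t) = 1/238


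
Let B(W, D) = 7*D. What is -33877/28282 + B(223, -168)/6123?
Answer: -80229501/57723562 ≈ -1.3899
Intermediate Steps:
-33877/28282 + B(223, -168)/6123 = -33877/28282 + (7*(-168))/6123 = -33877*1/28282 - 1176*1/6123 = -33877/28282 - 392/2041 = -80229501/57723562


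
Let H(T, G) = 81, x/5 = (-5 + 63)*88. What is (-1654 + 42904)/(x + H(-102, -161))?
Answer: 41250/25601 ≈ 1.6113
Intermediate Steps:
x = 25520 (x = 5*((-5 + 63)*88) = 5*(58*88) = 5*5104 = 25520)
(-1654 + 42904)/(x + H(-102, -161)) = (-1654 + 42904)/(25520 + 81) = 41250/25601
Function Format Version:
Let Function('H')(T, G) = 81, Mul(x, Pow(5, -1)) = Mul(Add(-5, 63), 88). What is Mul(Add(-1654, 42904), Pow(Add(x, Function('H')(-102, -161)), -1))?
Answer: Rational(41250, 25601) ≈ 1.6113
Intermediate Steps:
x = 25520 (x = Mul(5, Mul(Add(-5, 63), 88)) = Mul(5, Mul(58, 88)) = Mul(5, 5104) = 25520)
Mul(Add(-1654, 42904), Pow(Add(x, Function('H')(-102, -161)), -1)) = Mul(Add(-1654, 42904), Pow(Add(25520, 81), -1)) = Mul(41250, Pow(25601, -1)) = Mul(41250, Rational(1, 25601)) = Rational(41250, 25601)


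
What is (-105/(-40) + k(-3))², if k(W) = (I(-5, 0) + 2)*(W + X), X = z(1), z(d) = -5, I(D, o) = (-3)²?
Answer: 466489/64 ≈ 7288.9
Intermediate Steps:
I(D, o) = 9
X = -5
k(W) = -55 + 11*W (k(W) = (9 + 2)*(W - 5) = 11*(-5 + W) = -55 + 11*W)
(-105/(-40) + k(-3))² = (-105/(-40) + (-55 + 11*(-3)))² = (-105*(-1/40) + (-55 - 33))² = (21/8 - 88)² = (-683/8)² = 466489/64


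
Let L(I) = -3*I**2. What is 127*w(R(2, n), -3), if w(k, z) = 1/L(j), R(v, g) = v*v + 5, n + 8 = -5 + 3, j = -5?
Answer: -127/75 ≈ -1.6933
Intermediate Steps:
n = -10 (n = -8 + (-5 + 3) = -8 - 2 = -10)
R(v, g) = 5 + v**2 (R(v, g) = v**2 + 5 = 5 + v**2)
w(k, z) = -1/75 (w(k, z) = 1/(-3*(-5)**2) = 1/(-3*25) = 1/(-75) = -1/75)
127*w(R(2, n), -3) = 127*(-1/75) = -127/75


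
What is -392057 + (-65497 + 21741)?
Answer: -435813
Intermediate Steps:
-392057 + (-65497 + 21741) = -392057 - 43756 = -435813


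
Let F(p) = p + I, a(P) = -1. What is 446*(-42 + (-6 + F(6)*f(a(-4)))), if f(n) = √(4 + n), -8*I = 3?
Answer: -21408 + 10035*√3/4 ≈ -17063.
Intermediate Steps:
I = -3/8 (I = -⅛*3 = -3/8 ≈ -0.37500)
F(p) = -3/8 + p (F(p) = p - 3/8 = -3/8 + p)
446*(-42 + (-6 + F(6)*f(a(-4)))) = 446*(-42 + (-6 + (-3/8 + 6)*√(4 - 1))) = 446*(-42 + (-6 + 45*√3/8)) = 446*(-48 + 45*√3/8) = -21408 + 10035*√3/4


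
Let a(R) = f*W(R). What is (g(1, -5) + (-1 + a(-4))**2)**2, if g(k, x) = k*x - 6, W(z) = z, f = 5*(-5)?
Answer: 95844100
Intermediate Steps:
f = -25
a(R) = -25*R
g(k, x) = -6 + k*x
(g(1, -5) + (-1 + a(-4))**2)**2 = ((-6 + 1*(-5)) + (-1 - 25*(-4))**2)**2 = ((-6 - 5) + (-1 + 100)**2)**2 = (-11 + 99**2)**2 = (-11 + 9801)**2 = 9790**2 = 95844100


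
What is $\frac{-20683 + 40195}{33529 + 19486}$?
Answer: $\frac{19512}{53015} \approx 0.36805$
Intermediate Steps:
$\frac{-20683 + 40195}{33529 + 19486} = \frac{19512}{53015}$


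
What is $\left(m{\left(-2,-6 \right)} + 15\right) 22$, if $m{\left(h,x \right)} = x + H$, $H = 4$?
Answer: $286$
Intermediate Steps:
$m{\left(h,x \right)} = 4 + x$ ($m{\left(h,x \right)} = x + 4 = 4 + x$)
$\left(m{\left(-2,-6 \right)} + 15\right) 22 = \left(\left(4 - 6\right) + 15\right) 22 = \left(-2 + 15\right) 22 = 13 \cdot 22 = 286$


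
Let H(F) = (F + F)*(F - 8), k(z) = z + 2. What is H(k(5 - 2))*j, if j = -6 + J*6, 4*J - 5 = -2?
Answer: 45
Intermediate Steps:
J = 3/4 (J = 5/4 + (1/4)*(-2) = 5/4 - 1/2 = 3/4 ≈ 0.75000)
k(z) = 2 + z
H(F) = 2*F*(-8 + F) (H(F) = (2*F)*(-8 + F) = 2*F*(-8 + F))
j = -3/2 (j = -6 + (3/4)*6 = -6 + 9/2 = -3/2 ≈ -1.5000)
H(k(5 - 2))*j = (2*(2 + (5 - 2))*(-8 + (2 + (5 - 2))))*(-3/2) = (2*(2 + 3)*(-8 + (2 + 3)))*(-3/2) = (2*5*(-8 + 5))*(-3/2) = (2*5*(-3))*(-3/2) = -30*(-3/2) = 45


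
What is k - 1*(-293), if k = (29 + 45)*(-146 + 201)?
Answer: 4363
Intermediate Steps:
k = 4070 (k = 74*55 = 4070)
k - 1*(-293) = 4070 - 1*(-293) = 4070 + 293 = 4363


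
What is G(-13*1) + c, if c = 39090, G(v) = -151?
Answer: 38939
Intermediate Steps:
G(-13*1) + c = -151 + 39090 = 38939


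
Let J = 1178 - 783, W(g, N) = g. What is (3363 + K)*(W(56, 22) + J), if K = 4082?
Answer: 3357695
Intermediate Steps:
J = 395
(3363 + K)*(W(56, 22) + J) = (3363 + 4082)*(56 + 395) = 7445*451 = 3357695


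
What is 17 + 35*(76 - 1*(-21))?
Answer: 3412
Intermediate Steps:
17 + 35*(76 - 1*(-21)) = 17 + 35*(76 + 21) = 17 + 35*97 = 17 + 3395 = 3412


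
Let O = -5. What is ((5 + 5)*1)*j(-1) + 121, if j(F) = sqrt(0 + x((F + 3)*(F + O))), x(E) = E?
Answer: 121 + 20*I*sqrt(3) ≈ 121.0 + 34.641*I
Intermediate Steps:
j(F) = sqrt((-5 + F)*(3 + F)) (j(F) = sqrt(0 + (F + 3)*(F - 5)) = sqrt(0 + (3 + F)*(-5 + F)) = sqrt(0 + (-5 + F)*(3 + F)) = sqrt((-5 + F)*(3 + F)))
((5 + 5)*1)*j(-1) + 121 = ((5 + 5)*1)*sqrt(-15 + (-1)**2 - 2*(-1)) + 121 = (10*1)*sqrt(-15 + 1 + 2) + 121 = 10*sqrt(-12) + 121 = 10*(2*I*sqrt(3)) + 121 = 20*I*sqrt(3) + 121 = 121 + 20*I*sqrt(3)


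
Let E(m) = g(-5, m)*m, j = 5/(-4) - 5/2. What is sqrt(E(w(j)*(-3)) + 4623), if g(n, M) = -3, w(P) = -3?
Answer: 2*sqrt(1149) ≈ 67.794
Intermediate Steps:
j = -15/4 (j = 5*(-1/4) - 5*1/2 = -5/4 - 5/2 = -15/4 ≈ -3.7500)
E(m) = -3*m
sqrt(E(w(j)*(-3)) + 4623) = sqrt(-(-9)*(-3) + 4623) = sqrt(-3*9 + 4623) = sqrt(-27 + 4623) = sqrt(4596) = 2*sqrt(1149)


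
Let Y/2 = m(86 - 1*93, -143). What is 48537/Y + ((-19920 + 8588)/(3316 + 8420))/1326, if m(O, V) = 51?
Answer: 1851295421/3890484 ≈ 475.85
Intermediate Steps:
Y = 102 (Y = 2*51 = 102)
48537/Y + ((-19920 + 8588)/(3316 + 8420))/1326 = 48537/102 + ((-19920 + 8588)/(3316 + 8420))/1326 = 48537*(1/102) - 11332/11736*(1/1326) = 16179/34 - 11332*1/11736*(1/1326) = 16179/34 - 2833/2934*1/1326 = 16179/34 - 2833/3890484 = 1851295421/3890484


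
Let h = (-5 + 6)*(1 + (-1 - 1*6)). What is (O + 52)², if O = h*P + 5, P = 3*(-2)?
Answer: 8649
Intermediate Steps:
P = -6
h = -6 (h = 1*(1 + (-1 - 6)) = 1*(1 - 7) = 1*(-6) = -6)
O = 41 (O = -6*(-6) + 5 = 36 + 5 = 41)
(O + 52)² = (41 + 52)² = 93² = 8649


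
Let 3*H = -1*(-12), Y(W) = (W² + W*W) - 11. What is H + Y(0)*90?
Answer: -986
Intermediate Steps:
Y(W) = -11 + 2*W² (Y(W) = (W² + W²) - 11 = 2*W² - 11 = -11 + 2*W²)
H = 4 (H = (-1*(-12))/3 = (⅓)*12 = 4)
H + Y(0)*90 = 4 + (-11 + 2*0²)*90 = 4 + (-11 + 2*0)*90 = 4 + (-11 + 0)*90 = 4 - 11*90 = 4 - 990 = -986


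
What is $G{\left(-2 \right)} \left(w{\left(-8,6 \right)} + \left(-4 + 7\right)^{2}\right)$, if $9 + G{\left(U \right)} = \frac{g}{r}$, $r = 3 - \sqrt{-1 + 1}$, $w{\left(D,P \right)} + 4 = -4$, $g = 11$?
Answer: $- \frac{16}{3} \approx -5.3333$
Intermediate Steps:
$w{\left(D,P \right)} = -8$ ($w{\left(D,P \right)} = -4 - 4 = -8$)
$r = 3$ ($r = 3 - \sqrt{0} = 3 - 0 = 3 + 0 = 3$)
$G{\left(U \right)} = - \frac{16}{3}$ ($G{\left(U \right)} = -9 + \frac{11}{3} = - \frac{16}{3}$)
$G{\left(-2 \right)} \left(w{\left(-8,6 \right)} + \left(-4 + 7\right)^{2}\right) = - \frac{16 \left(-8 + \left(-4 + 7\right)^{2}\right)}{3} = - \frac{16 \left(-8 + 3^{2}\right)}{3} = - \frac{16 \left(-8 + 9\right)}{3} = \left(- \frac{16}{3}\right) 1 = - \frac{16}{3}$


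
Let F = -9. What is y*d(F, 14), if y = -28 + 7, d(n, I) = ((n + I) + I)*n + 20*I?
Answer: -2289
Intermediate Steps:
d(n, I) = 20*I + n*(n + 2*I) (d(n, I) = ((I + n) + I)*n + 20*I = (n + 2*I)*n + 20*I = n*(n + 2*I) + 20*I = 20*I + n*(n + 2*I))
y = -21
y*d(F, 14) = -21*((-9)**2 + 20*14 + 2*14*(-9)) = -21*(81 + 280 - 252) = -21*109 = -2289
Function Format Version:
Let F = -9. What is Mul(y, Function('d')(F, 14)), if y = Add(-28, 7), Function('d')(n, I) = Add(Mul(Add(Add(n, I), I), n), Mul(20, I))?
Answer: -2289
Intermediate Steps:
Function('d')(n, I) = Add(Mul(20, I), Mul(n, Add(n, Mul(2, I)))) (Function('d')(n, I) = Add(Mul(Add(Add(I, n), I), n), Mul(20, I)) = Add(Mul(Add(n, Mul(2, I)), n), Mul(20, I)) = Add(Mul(n, Add(n, Mul(2, I))), Mul(20, I)) = Add(Mul(20, I), Mul(n, Add(n, Mul(2, I)))))
y = -21
Mul(y, Function('d')(F, 14)) = Mul(-21, Add(Pow(-9, 2), Mul(20, 14), Mul(2, 14, -9))) = Mul(-21, Add(81, 280, -252)) = Mul(-21, 109) = -2289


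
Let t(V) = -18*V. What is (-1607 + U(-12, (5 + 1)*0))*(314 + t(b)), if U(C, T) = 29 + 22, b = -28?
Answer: -1272808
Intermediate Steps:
U(C, T) = 51
(-1607 + U(-12, (5 + 1)*0))*(314 + t(b)) = (-1607 + 51)*(314 - 18*(-28)) = -1556*(314 + 504) = -1556*818 = -1272808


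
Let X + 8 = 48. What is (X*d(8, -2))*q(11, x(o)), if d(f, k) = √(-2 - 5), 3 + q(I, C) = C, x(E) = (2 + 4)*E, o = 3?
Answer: 600*I*√7 ≈ 1587.5*I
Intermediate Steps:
X = 40 (X = -8 + 48 = 40)
x(E) = 6*E
q(I, C) = -3 + C
d(f, k) = I*√7 (d(f, k) = √(-7) = I*√7)
(X*d(8, -2))*q(11, x(o)) = (40*(I*√7))*(-3 + 6*3) = (40*I*√7)*(-3 + 18) = (40*I*√7)*15 = 600*I*√7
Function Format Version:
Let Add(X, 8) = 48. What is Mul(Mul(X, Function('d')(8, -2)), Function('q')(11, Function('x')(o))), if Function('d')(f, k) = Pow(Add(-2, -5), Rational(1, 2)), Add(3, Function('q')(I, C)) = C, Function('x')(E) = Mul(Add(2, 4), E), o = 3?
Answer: Mul(600, I, Pow(7, Rational(1, 2))) ≈ Mul(1587.5, I)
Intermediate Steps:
X = 40 (X = Add(-8, 48) = 40)
Function('x')(E) = Mul(6, E)
Function('q')(I, C) = Add(-3, C)
Function('d')(f, k) = Mul(I, Pow(7, Rational(1, 2))) (Function('d')(f, k) = Pow(-7, Rational(1, 2)) = Mul(I, Pow(7, Rational(1, 2))))
Mul(Mul(X, Function('d')(8, -2)), Function('q')(11, Function('x')(o))) = Mul(Mul(40, Mul(I, Pow(7, Rational(1, 2)))), Add(-3, Mul(6, 3))) = Mul(Mul(40, I, Pow(7, Rational(1, 2))), Add(-3, 18)) = Mul(Mul(40, I, Pow(7, Rational(1, 2))), 15) = Mul(600, I, Pow(7, Rational(1, 2)))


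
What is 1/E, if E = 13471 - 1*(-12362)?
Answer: 1/25833 ≈ 3.8710e-5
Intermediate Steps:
E = 25833 (E = 13471 + 12362 = 25833)
1/E = 1/25833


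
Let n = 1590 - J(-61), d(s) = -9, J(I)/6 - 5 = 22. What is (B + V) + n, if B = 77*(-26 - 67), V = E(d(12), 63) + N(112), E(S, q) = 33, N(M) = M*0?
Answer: -5700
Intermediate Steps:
N(M) = 0
J(I) = 162 (J(I) = 30 + 6*22 = 30 + 132 = 162)
n = 1428 (n = 1590 - 1*162 = 1590 - 162 = 1428)
V = 33 (V = 33 + 0 = 33)
B = -7161 (B = 77*(-93) = -7161)
(B + V) + n = (-7161 + 33) + 1428 = -7128 + 1428 = -5700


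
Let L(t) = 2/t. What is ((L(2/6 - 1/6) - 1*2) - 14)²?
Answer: 16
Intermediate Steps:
((L(2/6 - 1/6) - 1*2) - 14)² = ((2/(2/6 - 1/6) - 1*2) - 14)² = ((2/(2*(⅙) - 1*⅙) - 2) - 14)² = ((2/(⅓ - ⅙) - 2) - 14)² = ((2/(⅙) - 2) - 14)² = ((2*6 - 2) - 14)² = ((12 - 2) - 14)² = (10 - 14)² = (-4)² = 16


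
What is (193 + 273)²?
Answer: 217156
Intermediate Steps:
(193 + 273)² = 466² = 217156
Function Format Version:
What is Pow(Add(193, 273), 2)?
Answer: 217156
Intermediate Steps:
Pow(Add(193, 273), 2) = Pow(466, 2) = 217156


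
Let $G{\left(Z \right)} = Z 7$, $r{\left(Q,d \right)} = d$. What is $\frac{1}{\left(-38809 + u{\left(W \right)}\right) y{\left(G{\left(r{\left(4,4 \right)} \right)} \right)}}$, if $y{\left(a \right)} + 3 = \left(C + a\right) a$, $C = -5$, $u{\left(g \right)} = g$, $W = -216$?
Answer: $- \frac{1}{25015025} \approx -3.9976 \cdot 10^{-8}$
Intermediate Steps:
$G{\left(Z \right)} = 7 Z$
$y{\left(a \right)} = -3 + a \left(-5 + a\right)$ ($y{\left(a \right)} = -3 + \left(-5 + a\right) a = -3 + a \left(-5 + a\right)$)
$\frac{1}{\left(-38809 + u{\left(W \right)}\right) y{\left(G{\left(r{\left(4,4 \right)} \right)} \right)}} = \frac{1}{\left(-38809 - 216\right) \left(-3 + \left(7 \cdot 4\right)^{2} - 5 \cdot 7 \cdot 4\right)} = \frac{1}{\left(-39025\right) \left(-3 + 28^{2} - 140\right)} = - \frac{1}{39025 \left(-3 + 784 - 140\right)} = - \frac{1}{39025 \cdot 641} = \left(- \frac{1}{39025}\right) \frac{1}{641} = - \frac{1}{25015025}$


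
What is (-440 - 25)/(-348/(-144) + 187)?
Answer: -5580/2273 ≈ -2.4549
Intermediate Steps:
(-440 - 25)/(-348/(-144) + 187) = -465/(-348*(-1/144) + 187) = -465/(29/12 + 187) = -465/2273/12 = -465*12/2273 = -5580/2273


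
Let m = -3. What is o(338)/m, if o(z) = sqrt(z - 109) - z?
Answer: 338/3 - sqrt(229)/3 ≈ 107.62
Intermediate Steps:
o(z) = sqrt(-109 + z) - z
o(338)/m = (sqrt(-109 + 338) - 1*338)/(-3) = -(sqrt(229) - 338)/3 = -(-338 + sqrt(229))/3 = 338/3 - sqrt(229)/3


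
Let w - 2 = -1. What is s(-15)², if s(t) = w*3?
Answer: 9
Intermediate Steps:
w = 1 (w = 2 - 1 = 1)
s(t) = 3 (s(t) = 1*3 = 3)
s(-15)² = 3² = 9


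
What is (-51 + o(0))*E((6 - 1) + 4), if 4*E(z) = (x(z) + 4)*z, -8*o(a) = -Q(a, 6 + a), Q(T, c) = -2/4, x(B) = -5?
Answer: 7353/64 ≈ 114.89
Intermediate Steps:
Q(T, c) = -½ (Q(T, c) = -2*¼ = -½)
o(a) = -1/16 (o(a) = -(-1)*(-1)/(8*2) = -⅛*½ = -1/16)
E(z) = -z/4 (E(z) = ((-5 + 4)*z)/4 = (-z)/4 = -z/4)
(-51 + o(0))*E((6 - 1) + 4) = (-51 - 1/16)*(-((6 - 1) + 4)/4) = -(-817)*(5 + 4)/64 = -(-817)*9/64 = -817/16*(-9/4) = 7353/64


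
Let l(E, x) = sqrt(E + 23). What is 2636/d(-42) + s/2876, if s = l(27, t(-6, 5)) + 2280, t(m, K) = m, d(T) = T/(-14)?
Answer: 1896994/2157 + 5*sqrt(2)/2876 ≈ 879.46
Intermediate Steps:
d(T) = -T/14 (d(T) = T*(-1/14) = -T/14)
l(E, x) = sqrt(23 + E)
s = 2280 + 5*sqrt(2) (s = sqrt(23 + 27) + 2280 = sqrt(50) + 2280 = 5*sqrt(2) + 2280 = 2280 + 5*sqrt(2) ≈ 2287.1)
2636/d(-42) + s/2876 = 2636/((-1/14*(-42))) + (2280 + 5*sqrt(2))/2876 = 2636/3 + (2280 + 5*sqrt(2))*(1/2876) = 2636*(1/3) + (570/719 + 5*sqrt(2)/2876) = 2636/3 + (570/719 + 5*sqrt(2)/2876) = 1896994/2157 + 5*sqrt(2)/2876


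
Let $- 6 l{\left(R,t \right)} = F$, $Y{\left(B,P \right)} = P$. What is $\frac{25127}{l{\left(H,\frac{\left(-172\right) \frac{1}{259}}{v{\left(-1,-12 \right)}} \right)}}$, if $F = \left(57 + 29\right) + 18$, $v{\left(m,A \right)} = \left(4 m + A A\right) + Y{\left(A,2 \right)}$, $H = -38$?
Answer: $- \frac{75381}{52} \approx -1449.6$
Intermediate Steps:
$v{\left(m,A \right)} = 2 + A^{2} + 4 m$ ($v{\left(m,A \right)} = \left(4 m + A A\right) + 2 = \left(4 m + A^{2}\right) + 2 = \left(A^{2} + 4 m\right) + 2 = 2 + A^{2} + 4 m$)
$F = 104$ ($F = 86 + 18 = 104$)
$l{\left(R,t \right)} = - \frac{52}{3}$ ($l{\left(R,t \right)} = \left(- \frac{1}{6}\right) 104 = - \frac{52}{3}$)
$\frac{25127}{l{\left(H,\frac{\left(-172\right) \frac{1}{259}}{v{\left(-1,-12 \right)}} \right)}} = \frac{25127}{- \frac{52}{3}} = 25127 \left(- \frac{3}{52}\right) = - \frac{75381}{52}$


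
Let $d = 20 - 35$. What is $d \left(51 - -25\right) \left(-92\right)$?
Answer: $104880$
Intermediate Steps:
$d = -15$
$d \left(51 - -25\right) \left(-92\right) = - 15 \left(51 - -25\right) \left(-92\right) = - 15 \left(51 + 25\right) \left(-92\right) = \left(-15\right) 76 \left(-92\right) = \left(-1140\right) \left(-92\right) = 104880$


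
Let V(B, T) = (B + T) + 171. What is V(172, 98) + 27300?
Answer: 27741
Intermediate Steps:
V(B, T) = 171 + B + T
V(172, 98) + 27300 = (171 + 172 + 98) + 27300 = 441 + 27300 = 27741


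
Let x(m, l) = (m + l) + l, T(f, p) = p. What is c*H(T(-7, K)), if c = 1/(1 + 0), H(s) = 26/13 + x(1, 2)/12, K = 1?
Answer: 29/12 ≈ 2.4167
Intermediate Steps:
x(m, l) = m + 2*l (x(m, l) = (l + m) + l = m + 2*l)
H(s) = 29/12 (H(s) = 26/13 + (1 + 2*2)/12 = 26*(1/13) + (1 + 4)*(1/12) = 2 + 5*(1/12) = 2 + 5/12 = 29/12)
c = 1 (c = 1/1 = 1)
c*H(T(-7, K)) = 1*(29/12) = 29/12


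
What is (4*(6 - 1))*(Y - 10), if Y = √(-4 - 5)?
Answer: -200 + 60*I ≈ -200.0 + 60.0*I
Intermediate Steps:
Y = 3*I (Y = √(-9) = 3*I ≈ 3.0*I)
(4*(6 - 1))*(Y - 10) = (4*(6 - 1))*(3*I - 10) = (4*5)*(-10 + 3*I) = 20*(-10 + 3*I) = -200 + 60*I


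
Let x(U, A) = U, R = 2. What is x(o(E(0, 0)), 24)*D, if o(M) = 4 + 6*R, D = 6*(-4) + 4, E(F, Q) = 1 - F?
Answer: -320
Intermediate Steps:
D = -20 (D = -24 + 4 = -20)
o(M) = 16 (o(M) = 4 + 6*2 = 4 + 12 = 16)
x(o(E(0, 0)), 24)*D = 16*(-20) = -320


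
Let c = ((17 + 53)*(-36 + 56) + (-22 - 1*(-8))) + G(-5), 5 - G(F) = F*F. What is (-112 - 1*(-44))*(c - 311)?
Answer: -71740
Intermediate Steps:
G(F) = 5 - F² (G(F) = 5 - F*F = 5 - F²)
c = 1366 (c = ((17 + 53)*(-36 + 56) + (-22 - 1*(-8))) + (5 - 1*(-5)²) = (70*20 + (-22 + 8)) + (5 - 1*25) = (1400 - 14) + (5 - 25) = 1386 - 20 = 1366)
(-112 - 1*(-44))*(c - 311) = (-112 - 1*(-44))*(1366 - 311) = (-112 + 44)*1055 = -68*1055 = -71740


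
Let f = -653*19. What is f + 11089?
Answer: -1318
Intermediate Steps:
f = -12407
f + 11089 = -12407 + 11089 = -1318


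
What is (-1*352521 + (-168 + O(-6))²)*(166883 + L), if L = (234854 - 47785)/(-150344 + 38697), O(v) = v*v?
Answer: -6243460027245504/111647 ≈ -5.5921e+10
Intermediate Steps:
O(v) = v²
L = -187069/111647 (L = 187069/(-111647) = 187069*(-1/111647) = -187069/111647 ≈ -1.6755)
(-1*352521 + (-168 + O(-6))²)*(166883 + L) = (-1*352521 + (-168 + (-6)²)²)*(166883 - 187069/111647) = (-352521 + (-168 + 36)²)*(18631799232/111647) = (-352521 + (-132)²)*(18631799232/111647) = (-352521 + 17424)*(18631799232/111647) = -335097*18631799232/111647 = -6243460027245504/111647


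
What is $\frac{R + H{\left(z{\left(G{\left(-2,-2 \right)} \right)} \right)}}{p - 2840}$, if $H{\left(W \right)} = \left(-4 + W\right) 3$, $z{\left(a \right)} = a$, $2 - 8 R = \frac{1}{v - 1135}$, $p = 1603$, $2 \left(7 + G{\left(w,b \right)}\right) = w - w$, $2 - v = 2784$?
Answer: $\frac{1026253}{38762632} \approx 0.026475$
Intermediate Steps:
$v = -2782$ ($v = 2 - 2784 = -2782$)
$G{\left(w,b \right)} = -7$ ($G{\left(w,b \right)} = -7 + \frac{w - w}{2} = -7 + \frac{1}{2} \cdot 0 = -7 + 0 = -7$)
$R = \frac{7835}{31336}$ ($R = \frac{1}{4} - \frac{1}{8 \left(-2782 - 1135\right)} = \frac{1}{4} - \frac{1}{8 \left(-3917\right)} = \frac{1}{4} - - \frac{1}{31336} = \frac{1}{4} + \frac{1}{31336} = \frac{7835}{31336} \approx 0.25003$)
$H{\left(W \right)} = -12 + 3 W$
$\frac{R + H{\left(z{\left(G{\left(-2,-2 \right)} \right)} \right)}}{p - 2840} = \frac{\frac{7835}{31336} + \left(-12 + 3 \left(-7\right)\right)}{1603 - 2840} = \frac{\frac{7835}{31336} - 33}{-1237} = \left(\frac{7835}{31336} - 33\right) \left(- \frac{1}{1237}\right) = \left(- \frac{1026253}{31336}\right) \left(- \frac{1}{1237}\right) = \frac{1026253}{38762632}$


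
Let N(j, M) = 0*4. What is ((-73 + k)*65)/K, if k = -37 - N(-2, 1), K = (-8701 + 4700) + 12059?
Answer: -3575/4029 ≈ -0.88732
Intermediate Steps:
N(j, M) = 0
K = 8058 (K = -4001 + 12059 = 8058)
k = -37 (k = -37 - 1*0 = -37 + 0 = -37)
((-73 + k)*65)/K = ((-73 - 37)*65)/8058 = -110*65*(1/8058) = -7150*1/8058 = -3575/4029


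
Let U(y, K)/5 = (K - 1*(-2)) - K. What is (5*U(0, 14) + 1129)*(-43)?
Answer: -50697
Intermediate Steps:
U(y, K) = 10 (U(y, K) = 5*((K - 1*(-2)) - K) = 5*((K + 2) - K) = 5*((2 + K) - K) = 5*2 = 10)
(5*U(0, 14) + 1129)*(-43) = (5*10 + 1129)*(-43) = (50 + 1129)*(-43) = 1179*(-43) = -50697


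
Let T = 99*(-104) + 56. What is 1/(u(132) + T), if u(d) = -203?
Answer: -1/10443 ≈ -9.5758e-5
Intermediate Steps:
T = -10240 (T = -10296 + 56 = -10240)
1/(u(132) + T) = 1/(-203 - 10240) = 1/(-10443) = -1/10443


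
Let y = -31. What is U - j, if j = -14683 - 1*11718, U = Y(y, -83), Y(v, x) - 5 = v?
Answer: 26375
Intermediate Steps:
Y(v, x) = 5 + v
U = -26 (U = 5 - 31 = -26)
j = -26401 (j = -14683 - 11718 = -26401)
U - j = -26 - 1*(-26401) = -26 + 26401 = 26375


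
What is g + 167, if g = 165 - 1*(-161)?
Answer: 493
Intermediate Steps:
g = 326 (g = 165 + 161 = 326)
g + 167 = 326 + 167 = 493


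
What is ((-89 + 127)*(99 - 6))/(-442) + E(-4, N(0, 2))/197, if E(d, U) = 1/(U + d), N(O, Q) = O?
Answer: -1392617/174148 ≈ -7.9967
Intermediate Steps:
((-89 + 127)*(99 - 6))/(-442) + E(-4, N(0, 2))/197 = ((-89 + 127)*(99 - 6))/(-442) + 1/((0 - 4)*197) = (38*93)*(-1/442) + (1/197)/(-4) = 3534*(-1/442) - ¼*1/197 = -1767/221 - 1/788 = -1392617/174148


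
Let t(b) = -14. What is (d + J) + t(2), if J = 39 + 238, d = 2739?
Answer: 3002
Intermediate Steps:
J = 277
(d + J) + t(2) = (2739 + 277) - 14 = 3016 - 14 = 3002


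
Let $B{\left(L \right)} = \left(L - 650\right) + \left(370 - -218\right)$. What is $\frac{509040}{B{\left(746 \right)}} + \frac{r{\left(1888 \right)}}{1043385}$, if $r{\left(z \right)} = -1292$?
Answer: $\frac{776496808}{1043385} \approx 744.21$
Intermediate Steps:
$B{\left(L \right)} = -62 + L$ ($B{\left(L \right)} = \left(-650 + L\right) + \left(370 + 218\right) = \left(-650 + L\right) + 588 = -62 + L$)
$\frac{509040}{B{\left(746 \right)}} + \frac{r{\left(1888 \right)}}{1043385} = \frac{509040}{-62 + 746} - \frac{1292}{1043385} = \frac{509040}{684} - \frac{68}{54915} = 509040 \cdot \frac{1}{684} - \frac{68}{54915} = \frac{14140}{19} - \frac{68}{54915} = \frac{776496808}{1043385}$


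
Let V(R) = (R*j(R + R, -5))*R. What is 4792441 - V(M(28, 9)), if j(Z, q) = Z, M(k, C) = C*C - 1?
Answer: 3768441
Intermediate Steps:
M(k, C) = -1 + C² (M(k, C) = C² - 1 = -1 + C²)
V(R) = 2*R³ (V(R) = (R*(R + R))*R = (R*(2*R))*R = (2*R²)*R = 2*R³)
4792441 - V(M(28, 9)) = 4792441 - 2*(-1 + 9²)³ = 4792441 - 2*(-1 + 81)³ = 4792441 - 2*80³ = 4792441 - 2*512000 = 4792441 - 1*1024000 = 4792441 - 1024000 = 3768441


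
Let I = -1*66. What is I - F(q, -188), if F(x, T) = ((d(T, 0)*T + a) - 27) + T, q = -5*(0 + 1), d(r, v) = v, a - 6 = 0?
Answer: 143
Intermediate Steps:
a = 6 (a = 6 + 0 = 6)
I = -66
q = -5 (q = -5*1 = -5)
F(x, T) = -21 + T (F(x, T) = ((0*T + 6) - 27) + T = ((0 + 6) - 27) + T = (6 - 27) + T = -21 + T)
I - F(q, -188) = -66 - (-21 - 188) = -66 - 1*(-209) = -66 + 209 = 143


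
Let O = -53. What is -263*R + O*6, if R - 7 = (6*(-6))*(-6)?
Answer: -58967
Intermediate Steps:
R = 223 (R = 7 + (6*(-6))*(-6) = 7 - 36*(-6) = 7 + 216 = 223)
-263*R + O*6 = -263*223 - 53*6 = -58649 - 318 = -58967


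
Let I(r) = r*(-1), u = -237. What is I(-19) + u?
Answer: -218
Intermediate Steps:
I(r) = -r
I(-19) + u = -1*(-19) - 237 = 19 - 237 = -218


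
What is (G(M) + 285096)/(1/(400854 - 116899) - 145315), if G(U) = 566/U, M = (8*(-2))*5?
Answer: -647619405587/330103366592 ≈ -1.9619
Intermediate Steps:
M = -80 (M = -16*5 = -80)
(G(M) + 285096)/(1/(400854 - 116899) - 145315) = (566/(-80) + 285096)/(1/(400854 - 116899) - 145315) = (566*(-1/80) + 285096)/(1/283955 - 145315) = (-283/40 + 285096)/(1/283955 - 145315) = 11403557/(40*(-41262920824/283955)) = (11403557/40)*(-283955/41262920824) = -647619405587/330103366592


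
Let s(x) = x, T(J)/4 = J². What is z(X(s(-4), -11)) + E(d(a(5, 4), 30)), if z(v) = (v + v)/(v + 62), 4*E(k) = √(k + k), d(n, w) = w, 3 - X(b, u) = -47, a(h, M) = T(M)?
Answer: 25/28 + √15/2 ≈ 2.8293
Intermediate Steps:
T(J) = 4*J²
a(h, M) = 4*M²
X(b, u) = 50 (X(b, u) = 3 - 1*(-47) = 3 + 47 = 50)
E(k) = √2*√k/4 (E(k) = √(k + k)/4 = √(2*k)/4 = (√2*√k)/4 = √2*√k/4)
z(v) = 2*v/(62 + v) (z(v) = (2*v)/(62 + v) = 2*v/(62 + v))
z(X(s(-4), -11)) + E(d(a(5, 4), 30)) = 2*50/(62 + 50) + √2*√30/4 = 2*50/112 + √15/2 = 2*50*(1/112) + √15/2 = 25/28 + √15/2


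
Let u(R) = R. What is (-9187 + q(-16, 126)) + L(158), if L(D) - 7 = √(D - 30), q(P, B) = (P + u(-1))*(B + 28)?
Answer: -11798 + 8*√2 ≈ -11787.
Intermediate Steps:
q(P, B) = (-1 + P)*(28 + B) (q(P, B) = (P - 1)*(B + 28) = (-1 + P)*(28 + B))
L(D) = 7 + √(-30 + D) (L(D) = 7 + √(D - 30) = 7 + √(-30 + D))
(-9187 + q(-16, 126)) + L(158) = (-9187 + (-28 - 1*126 + 28*(-16) + 126*(-16))) + (7 + √(-30 + 158)) = (-9187 + (-28 - 126 - 448 - 2016)) + (7 + √128) = (-9187 - 2618) + (7 + 8*√2) = -11805 + (7 + 8*√2) = -11798 + 8*√2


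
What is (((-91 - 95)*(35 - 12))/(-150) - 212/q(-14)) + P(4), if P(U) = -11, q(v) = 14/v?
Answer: 5738/25 ≈ 229.52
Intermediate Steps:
(((-91 - 95)*(35 - 12))/(-150) - 212/q(-14)) + P(4) = (((-91 - 95)*(35 - 12))/(-150) - 212/(14/(-14))) - 11 = (-186*23*(-1/150) - 212/(14*(-1/14))) - 11 = (-4278*(-1/150) - 212/(-1)) - 11 = (713/25 - 212*(-1)) - 11 = (713/25 + 212) - 11 = 6013/25 - 11 = 5738/25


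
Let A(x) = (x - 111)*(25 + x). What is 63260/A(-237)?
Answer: 15815/18444 ≈ 0.85746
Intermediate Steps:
A(x) = (-111 + x)*(25 + x)
63260/A(-237) = 63260/(-2775 + (-237)² - 86*(-237)) = 63260/(-2775 + 56169 + 20382) = 63260/73776 = 63260*(1/73776) = 15815/18444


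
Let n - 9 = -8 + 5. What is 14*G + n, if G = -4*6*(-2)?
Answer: 678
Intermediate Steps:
n = 6 (n = 9 + (-8 + 5) = 9 - 3 = 6)
G = 48 (G = -24*(-2) = 48)
14*G + n = 14*48 + 6 = 672 + 6 = 678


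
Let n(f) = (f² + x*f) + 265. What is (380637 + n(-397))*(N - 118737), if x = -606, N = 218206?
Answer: 77495601617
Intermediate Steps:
n(f) = 265 + f² - 606*f (n(f) = (f² - 606*f) + 265 = 265 + f² - 606*f)
(380637 + n(-397))*(N - 118737) = (380637 + (265 + (-397)² - 606*(-397)))*(218206 - 118737) = (380637 + (265 + 157609 + 240582))*99469 = (380637 + 398456)*99469 = 779093*99469 = 77495601617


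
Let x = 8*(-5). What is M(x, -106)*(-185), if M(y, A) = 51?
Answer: -9435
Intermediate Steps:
x = -40
M(x, -106)*(-185) = 51*(-185) = -9435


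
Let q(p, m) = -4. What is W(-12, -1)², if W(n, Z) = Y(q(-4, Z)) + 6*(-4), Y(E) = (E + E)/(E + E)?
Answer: 529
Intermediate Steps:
Y(E) = 1 (Y(E) = (2*E)/((2*E)) = (2*E)*(1/(2*E)) = 1)
W(n, Z) = -23 (W(n, Z) = 1 + 6*(-4) = 1 - 24 = -23)
W(-12, -1)² = (-23)² = 529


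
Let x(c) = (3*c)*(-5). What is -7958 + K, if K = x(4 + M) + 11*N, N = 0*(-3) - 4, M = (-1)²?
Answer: -8077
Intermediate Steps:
M = 1
x(c) = -15*c
N = -4 (N = 0 - 4 = -4)
K = -119 (K = -15*(4 + 1) + 11*(-4) = -15*5 - 44 = -75 - 44 = -119)
-7958 + K = -7958 - 119 = -8077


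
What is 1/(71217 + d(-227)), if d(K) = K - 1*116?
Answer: 1/70874 ≈ 1.4110e-5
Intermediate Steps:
d(K) = -116 + K (d(K) = K - 116 = -116 + K)
1/(71217 + d(-227)) = 1/(71217 + (-116 - 227)) = 1/(71217 - 343) = 1/70874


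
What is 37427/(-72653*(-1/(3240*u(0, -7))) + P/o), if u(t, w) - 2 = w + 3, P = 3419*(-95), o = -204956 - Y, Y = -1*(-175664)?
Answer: -4615530575760/1277422423 ≈ -3613.2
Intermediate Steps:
Y = 175664
o = -380620 (o = -204956 - 1*175664 = -204956 - 175664 = -380620)
P = -324805
u(t, w) = 5 + w (u(t, w) = 2 + (w + 3) = 2 + (3 + w) = 5 + w)
37427/(-72653*(-1/(3240*u(0, -7))) + P/o) = 37427/(-72653*(-1/(3240*(5 - 7))) - 324805/(-380620)) = 37427/(-72653/((-3240*(-2))) - 324805*(-1/380620)) = 37427/(-72653/6480 + 64961/76124) = 37427/(-1277422423/123320880) = 37427*(-123320880/1277422423) = -4615530575760/1277422423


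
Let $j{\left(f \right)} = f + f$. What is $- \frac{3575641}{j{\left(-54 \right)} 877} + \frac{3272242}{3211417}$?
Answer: $\frac{11792807966569}{304172572572} \approx 38.77$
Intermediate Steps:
$j{\left(f \right)} = 2 f$
$- \frac{3575641}{j{\left(-54 \right)} 877} + \frac{3272242}{3211417} = - \frac{3575641}{2 \left(-54\right) 877} + \frac{3272242}{3211417} = - \frac{3575641}{\left(-108\right) 877} + 3272242 \cdot \frac{1}{3211417} = - \frac{3575641}{-94716} + \frac{3272242}{3211417} = \left(-3575641\right) \left(- \frac{1}{94716}\right) + \frac{3272242}{3211417} = \frac{3575641}{94716} + \frac{3272242}{3211417} = \frac{11792807966569}{304172572572}$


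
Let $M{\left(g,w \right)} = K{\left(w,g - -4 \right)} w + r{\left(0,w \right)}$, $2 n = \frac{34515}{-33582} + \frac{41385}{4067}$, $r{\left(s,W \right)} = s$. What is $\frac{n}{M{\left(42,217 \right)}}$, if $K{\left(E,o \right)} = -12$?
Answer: $- \frac{138824285}{79033132528} \approx -0.0017565$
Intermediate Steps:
$n = \frac{416472855}{91051996}$ ($n = \frac{\frac{34515}{-33582} + \frac{41385}{4067}}{2} = \frac{34515 \left(- \frac{1}{33582}\right) + 41385 \cdot \frac{1}{4067}}{2} = \frac{- \frac{11505}{11194} + \frac{41385}{4067}}{2} = \frac{1}{2} \cdot \frac{416472855}{45525998} = \frac{416472855}{91051996} \approx 4.574$)
$M{\left(g,w \right)} = - 12 w$ ($M{\left(g,w \right)} = - 12 w + 0 = - 12 w$)
$\frac{n}{M{\left(42,217 \right)}} = \frac{416472855}{91051996 \left(\left(-12\right) 217\right)} = \frac{416472855}{91051996 \left(-2604\right)} = \frac{416472855}{91051996} \left(- \frac{1}{2604}\right) = - \frac{138824285}{79033132528}$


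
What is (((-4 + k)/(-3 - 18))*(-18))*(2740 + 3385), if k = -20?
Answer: -126000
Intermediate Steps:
(((-4 + k)/(-3 - 18))*(-18))*(2740 + 3385) = (((-4 - 20)/(-3 - 18))*(-18))*(2740 + 3385) = (-24/(-21)*(-18))*6125 = (-24*(-1/21)*(-18))*6125 = ((8/7)*(-18))*6125 = -144/7*6125 = -126000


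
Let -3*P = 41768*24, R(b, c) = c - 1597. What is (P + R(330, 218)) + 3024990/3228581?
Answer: -1083260157873/3228581 ≈ -3.3552e+5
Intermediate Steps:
R(b, c) = -1597 + c
P = -334144 (P = -41768*24/3 = -⅓*1002432 = -334144)
(P + R(330, 218)) + 3024990/3228581 = (-334144 + (-1597 + 218)) + 3024990/3228581 = (-334144 - 1379) + 3024990*(1/3228581) = -335523 + 3024990/3228581 = -1083260157873/3228581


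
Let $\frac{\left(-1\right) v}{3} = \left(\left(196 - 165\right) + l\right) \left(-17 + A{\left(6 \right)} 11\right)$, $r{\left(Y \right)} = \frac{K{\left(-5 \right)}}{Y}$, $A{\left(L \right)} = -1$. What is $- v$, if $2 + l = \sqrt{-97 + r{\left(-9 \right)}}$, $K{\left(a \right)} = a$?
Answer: $-2436 - 56 i \sqrt{217} \approx -2436.0 - 824.93 i$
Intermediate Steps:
$r{\left(Y \right)} = - \frac{5}{Y}$
$l = -2 + \frac{2 i \sqrt{217}}{3}$ ($l = -2 + \sqrt{-97 - \frac{5}{-9}} = -2 + \sqrt{-97 - - \frac{5}{9}} = -2 + \sqrt{-97 + \frac{5}{9}} = -2 + \sqrt{- \frac{868}{9}} = -2 + \frac{2 i \sqrt{217}}{3} \approx -2.0 + 9.8206 i$)
$v = 2436 + 56 i \sqrt{217}$ ($v = - 3 \left(\left(196 - 165\right) - \left(2 - \frac{2 i \sqrt{217}}{3}\right)\right) \left(-17 - 11\right) = - 3 \left(31 - \left(2 - \frac{2 i \sqrt{217}}{3}\right)\right) \left(-17 - 11\right) = - 3 \left(29 + \frac{2 i \sqrt{217}}{3}\right) \left(-28\right) = - 3 \left(-812 - \frac{56 i \sqrt{217}}{3}\right) = 2436 + 56 i \sqrt{217} \approx 2436.0 + 824.93 i$)
$- v = - (2436 + 56 i \sqrt{217}) = -2436 - 56 i \sqrt{217}$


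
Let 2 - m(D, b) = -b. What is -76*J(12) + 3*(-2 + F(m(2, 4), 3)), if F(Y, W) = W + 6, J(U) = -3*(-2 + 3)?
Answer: 249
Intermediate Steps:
m(D, b) = 2 + b (m(D, b) = 2 - (-1)*b = 2 + b)
J(U) = -3 (J(U) = -3*1 = -3)
F(Y, W) = 6 + W
-76*J(12) + 3*(-2 + F(m(2, 4), 3)) = -76*(-3) + 3*(-2 + (6 + 3)) = 228 + 3*(-2 + 9) = 228 + 3*7 = 228 + 21 = 249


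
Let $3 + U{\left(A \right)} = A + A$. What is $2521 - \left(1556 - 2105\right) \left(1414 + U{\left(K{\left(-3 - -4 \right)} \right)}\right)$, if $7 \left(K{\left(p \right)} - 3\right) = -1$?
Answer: $\frac{5462080}{7} \approx 7.803 \cdot 10^{5}$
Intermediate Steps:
$K{\left(p \right)} = \frac{20}{7}$ ($K{\left(p \right)} = 3 + \frac{1}{7} \left(-1\right) = 3 - \frac{1}{7} = \frac{20}{7}$)
$U{\left(A \right)} = -3 + 2 A$ ($U{\left(A \right)} = -3 + \left(A + A\right) = -3 + 2 A$)
$2521 - \left(1556 - 2105\right) \left(1414 + U{\left(K{\left(-3 - -4 \right)} \right)}\right) = 2521 - \left(1556 - 2105\right) \left(1414 + \left(-3 + 2 \cdot \frac{20}{7}\right)\right) = 2521 - - 549 \left(1414 + \left(-3 + \frac{40}{7}\right)\right) = 2521 - - 549 \left(1414 + \frac{19}{7}\right) = 2521 - \left(-549\right) \frac{9917}{7} = 2521 - - \frac{5444433}{7} = 2521 + \frac{5444433}{7} = \frac{5462080}{7}$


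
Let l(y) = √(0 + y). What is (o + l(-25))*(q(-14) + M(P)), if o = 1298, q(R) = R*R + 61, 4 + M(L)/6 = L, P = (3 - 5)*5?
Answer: 224554 + 865*I ≈ 2.2455e+5 + 865.0*I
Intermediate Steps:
P = -10 (P = -2*5 = -10)
M(L) = -24 + 6*L
q(R) = 61 + R² (q(R) = R² + 61 = 61 + R²)
l(y) = √y
(o + l(-25))*(q(-14) + M(P)) = (1298 + √(-25))*((61 + (-14)²) + (-24 + 6*(-10))) = (1298 + 5*I)*((61 + 196) + (-24 - 60)) = (1298 + 5*I)*(257 - 84) = (1298 + 5*I)*173 = 224554 + 865*I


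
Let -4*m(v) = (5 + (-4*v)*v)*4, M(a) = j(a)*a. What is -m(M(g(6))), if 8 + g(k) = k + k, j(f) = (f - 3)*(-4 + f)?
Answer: 5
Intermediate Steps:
j(f) = (-4 + f)*(-3 + f) (j(f) = (-3 + f)*(-4 + f) = (-4 + f)*(-3 + f))
g(k) = -8 + 2*k (g(k) = -8 + (k + k) = -8 + 2*k)
M(a) = a*(12 + a² - 7*a) (M(a) = (12 + a² - 7*a)*a = a*(12 + a² - 7*a))
m(v) = -5 + 4*v² (m(v) = -(5 + (-4*v)*v)*4/4 = -(5 - 4*v²)*4/4 = -(20 - 16*v²)/4 = -5 + 4*v²)
-m(M(g(6))) = -(-5 + 4*((-8 + 2*6)*(12 + (-8 + 2*6)² - 7*(-8 + 2*6)))²) = -(-5 + 4*((-8 + 12)*(12 + (-8 + 12)² - 7*(-8 + 12)))²) = -(-5 + 4*(4*(12 + 4² - 7*4))²) = -(-5 + 4*(4*(12 + 16 - 28))²) = -(-5 + 4*(4*0)²) = -(-5 + 4*0²) = -(-5 + 4*0) = -(-5 + 0) = -1*(-5) = 5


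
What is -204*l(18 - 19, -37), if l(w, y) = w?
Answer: 204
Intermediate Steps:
-204*l(18 - 19, -37) = -204*(18 - 19) = -204*(-1) = 204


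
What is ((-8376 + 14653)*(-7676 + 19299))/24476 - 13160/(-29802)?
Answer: 1087301817551/364716876 ≈ 2981.2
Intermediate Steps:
((-8376 + 14653)*(-7676 + 19299))/24476 - 13160/(-29802) = (6277*11623)*(1/24476) - 13160*(-1/29802) = 72957571*(1/24476) + 6580/14901 = 72957571/24476 + 6580/14901 = 1087301817551/364716876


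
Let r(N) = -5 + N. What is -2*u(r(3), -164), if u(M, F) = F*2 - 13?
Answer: 682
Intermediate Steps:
u(M, F) = -13 + 2*F (u(M, F) = 2*F - 13 = -13 + 2*F)
-2*u(r(3), -164) = -2*(-13 + 2*(-164)) = -2*(-13 - 328) = -2*(-341) = 682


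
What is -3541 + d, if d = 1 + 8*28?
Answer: -3316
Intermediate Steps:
d = 225 (d = 1 + 224 = 225)
-3541 + d = -3541 + 225 = -3316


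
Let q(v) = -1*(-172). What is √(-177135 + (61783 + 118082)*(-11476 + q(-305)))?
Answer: I*√2033371095 ≈ 45093.0*I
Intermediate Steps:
q(v) = 172
√(-177135 + (61783 + 118082)*(-11476 + q(-305))) = √(-177135 + (61783 + 118082)*(-11476 + 172)) = √(-177135 + 179865*(-11304)) = √(-177135 - 2033193960) = √(-2033371095) = I*√2033371095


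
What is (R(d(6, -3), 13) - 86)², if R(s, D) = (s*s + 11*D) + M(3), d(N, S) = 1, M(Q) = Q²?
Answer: 4489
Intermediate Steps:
R(s, D) = 9 + s² + 11*D (R(s, D) = (s*s + 11*D) + 3² = (s² + 11*D) + 9 = 9 + s² + 11*D)
(R(d(6, -3), 13) - 86)² = ((9 + 1² + 11*13) - 86)² = ((9 + 1 + 143) - 86)² = (153 - 86)² = 67² = 4489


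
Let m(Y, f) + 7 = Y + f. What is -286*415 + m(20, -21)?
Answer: -118698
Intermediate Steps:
m(Y, f) = -7 + Y + f (m(Y, f) = -7 + (Y + f) = -7 + Y + f)
-286*415 + m(20, -21) = -286*415 + (-7 + 20 - 21) = -118690 - 8 = -118698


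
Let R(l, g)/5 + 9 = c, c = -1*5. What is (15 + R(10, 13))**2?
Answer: 3025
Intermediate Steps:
c = -5
R(l, g) = -70 (R(l, g) = -45 + 5*(-5) = -45 - 25 = -70)
(15 + R(10, 13))**2 = (15 - 70)**2 = (-55)**2 = 3025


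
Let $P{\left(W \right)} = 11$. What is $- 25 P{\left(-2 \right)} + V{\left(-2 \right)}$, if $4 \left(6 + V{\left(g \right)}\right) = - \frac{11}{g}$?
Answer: $- \frac{2237}{8} \approx -279.63$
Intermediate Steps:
$V{\left(g \right)} = -6 - \frac{11}{4 g}$ ($V{\left(g \right)} = -6 + \frac{\left(-11\right) \frac{1}{g}}{4} = -6 - \frac{11}{4 g}$)
$- 25 P{\left(-2 \right)} + V{\left(-2 \right)} = \left(-25\right) 11 - \left(6 + \frac{11}{4 \left(-2\right)}\right) = -275 - \frac{37}{8} = - \frac{2237}{8}$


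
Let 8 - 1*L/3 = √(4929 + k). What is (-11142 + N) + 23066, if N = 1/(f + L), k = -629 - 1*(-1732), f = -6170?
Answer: 224880841863/18859514 + 3*√377/9429757 ≈ 11924.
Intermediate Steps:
k = 1103 (k = -629 + 1732 = 1103)
L = 24 - 12*√377 (L = 24 - 3*√(4929 + 1103) = 24 - 12*√377 ≈ -209.00)
N = 1/(-6146 - 12*√377) (N = 1/(-6170 + (24 - 12*√377)) = 1/(-6146 - 12*√377) ≈ -0.00015676)
(-11142 + N) + 23066 = (-11142 + (-3073/18859514 + 3*√377/9429757)) + 23066 = (-210132708061/18859514 + 3*√377/9429757) + 23066 = 224880841863/18859514 + 3*√377/9429757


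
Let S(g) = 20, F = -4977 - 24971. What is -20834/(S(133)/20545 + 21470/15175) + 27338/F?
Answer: -1945370248551987/132191864582 ≈ -14716.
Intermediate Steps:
F = -29948
-20834/(S(133)/20545 + 21470/15175) + 27338/F = -20834/(20/20545 + 21470/15175) + 27338/(-29948) = -20834/(20*(1/20545) + 21470*(1/15175)) + 27338*(-1/29948) = -20834/(4/4109 + 4294/3035) - 13669/14974 = -20834/17656186/12470815 - 13669/14974 = -20834*12470815/17656186 - 13669/14974 = -129908479855/8828093 - 13669/14974 = -1945370248551987/132191864582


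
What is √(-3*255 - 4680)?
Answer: 33*I*√5 ≈ 73.79*I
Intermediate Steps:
√(-3*255 - 4680) = √(-765 - 4680) = √(-5445) = 33*I*√5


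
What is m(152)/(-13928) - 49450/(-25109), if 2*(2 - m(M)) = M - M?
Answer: 344344691/174859076 ≈ 1.9693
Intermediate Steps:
m(M) = 2 (m(M) = 2 - (M - M)/2 = 2 - ½*0 = 2 + 0 = 2)
m(152)/(-13928) - 49450/(-25109) = 2/(-13928) - 49450/(-25109) = 2*(-1/13928) - 49450*(-1/25109) = -1/6964 + 49450/25109 = 344344691/174859076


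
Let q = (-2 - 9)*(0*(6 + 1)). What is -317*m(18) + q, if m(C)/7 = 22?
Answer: -48818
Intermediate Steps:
m(C) = 154 (m(C) = 7*22 = 154)
q = 0 (q = -0*7 = -11*0 = 0)
-317*m(18) + q = -317*154 + 0 = -48818 + 0 = -48818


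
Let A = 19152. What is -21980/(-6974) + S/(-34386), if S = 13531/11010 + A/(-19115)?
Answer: 1446030233580247/458809644025260 ≈ 3.1517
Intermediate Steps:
S = 9556309/42091230 (S = 13531/11010 + 19152/(-19115) = 13531*(1/11010) + 19152*(-1/19115) = 13531/11010 - 19152/19115 = 9556309/42091230 ≈ 0.22704)
-21980/(-6974) + S/(-34386) = -21980/(-6974) + (9556309/42091230)/(-34386) = -21980*(-1/6974) + (9556309/42091230)*(-1/34386) = 10990/3487 - 9556309/1447349034780 = 1446030233580247/458809644025260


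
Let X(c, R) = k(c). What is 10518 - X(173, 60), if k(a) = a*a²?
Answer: -5167199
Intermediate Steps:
k(a) = a³
X(c, R) = c³
10518 - X(173, 60) = 10518 - 1*173³ = 10518 - 1*5177717 = 10518 - 5177717 = -5167199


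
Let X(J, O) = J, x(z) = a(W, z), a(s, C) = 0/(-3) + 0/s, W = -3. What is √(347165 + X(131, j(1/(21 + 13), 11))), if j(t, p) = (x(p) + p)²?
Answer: 4*√21706 ≈ 589.32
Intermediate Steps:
a(s, C) = 0 (a(s, C) = 0*(-⅓) + 0 = 0 + 0 = 0)
x(z) = 0
j(t, p) = p² (j(t, p) = (0 + p)² = p²)
√(347165 + X(131, j(1/(21 + 13), 11))) = √(347165 + 131) = √347296 = 4*√21706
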